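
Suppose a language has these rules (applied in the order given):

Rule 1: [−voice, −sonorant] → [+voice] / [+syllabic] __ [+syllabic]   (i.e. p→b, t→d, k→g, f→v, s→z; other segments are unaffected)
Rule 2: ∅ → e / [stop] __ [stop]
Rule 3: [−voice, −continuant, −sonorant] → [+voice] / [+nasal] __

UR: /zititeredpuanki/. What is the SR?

Rule 1 (intervocalic voicing): /t/ is a voiceless obstruent between vowels /i/ and /i/, so it voices to [d]. /t/ is a voiceless obstruent between vowels /i/ and /e/, so it voices to [d]. /zititeredpuanki/ → zidideredpuanki.
Rule 2 (stop-cluster e-epenthesis): /d/ and /p/ form a stop–stop cluster, so [e] is inserted between them. /zidideredpuanki/ → zidideredepuanki.
Rule 3 (post-nasal voicing): /k/ is a voiceless stop immediately after the nasal /n/, so it voices to [g]. /zidideredepuanki/ → zidideredepuangi.

zidideredepuangi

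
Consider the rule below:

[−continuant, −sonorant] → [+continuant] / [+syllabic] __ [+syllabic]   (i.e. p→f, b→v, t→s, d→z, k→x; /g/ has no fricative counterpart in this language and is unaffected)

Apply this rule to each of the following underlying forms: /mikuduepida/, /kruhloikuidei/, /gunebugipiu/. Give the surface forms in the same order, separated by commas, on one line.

/mikuduepida/: /k/ is a stop between vowels /i/ and /u/, so it spirantizes to the fricative [x]. /d/ is a stop between vowels /u/ and /u/, so it spirantizes to the fricative [z]. /p/ is a stop between vowels /e/ and /i/, so it spirantizes to the fricative [f]. /d/ is a stop between vowels /i/ and /a/, so it spirantizes to the fricative [z]. → [mixuzuefiza].
/kruhloikuidei/: /k/ is a stop between vowels /i/ and /u/, so it spirantizes to the fricative [x]. /d/ is a stop between vowels /i/ and /e/, so it spirantizes to the fricative [z]. → [kruhloixuizei].
/gunebugipiu/: /b/ is a stop between vowels /e/ and /u/, so it spirantizes to the fricative [v]. /p/ is a stop between vowels /i/ and /i/, so it spirantizes to the fricative [f]. → [gunevugifiu].

mixuzuefiza, kruhloixuizei, gunevugifiu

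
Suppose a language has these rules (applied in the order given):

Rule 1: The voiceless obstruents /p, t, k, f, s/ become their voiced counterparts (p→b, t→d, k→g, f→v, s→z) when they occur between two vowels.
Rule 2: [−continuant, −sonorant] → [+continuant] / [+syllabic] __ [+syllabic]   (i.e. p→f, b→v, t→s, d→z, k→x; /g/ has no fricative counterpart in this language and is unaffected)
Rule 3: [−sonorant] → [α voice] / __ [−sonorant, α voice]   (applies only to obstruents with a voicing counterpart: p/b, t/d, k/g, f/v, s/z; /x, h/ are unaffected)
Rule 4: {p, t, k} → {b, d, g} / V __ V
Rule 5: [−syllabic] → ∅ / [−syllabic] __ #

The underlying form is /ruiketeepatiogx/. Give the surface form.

Rule 1 (intervocalic voicing): /k/ is a voiceless obstruent between vowels /i/ and /e/, so it voices to [g]. /t/ is a voiceless obstruent between vowels /e/ and /e/, so it voices to [d]. /p/ is a voiceless obstruent between vowels /e/ and /a/, so it voices to [b]. /t/ is a voiceless obstruent between vowels /a/ and /i/, so it voices to [d]. /ruiketeepatiogx/ → ruigedeebadiogx.
Rule 2 (intervocalic spirantization): /d/ is a stop between vowels /e/ and /e/, so it spirantizes to the fricative [z]. /b/ is a stop between vowels /e/ and /a/, so it spirantizes to the fricative [v]. /d/ is a stop between vowels /a/ and /i/, so it spirantizes to the fricative [z]. /ruigedeebadiogx/ → ruigezeevaziogx.
Rule 3 (regressive voicing assimilation): /g/ precedes the voiceless obstruent /x/, so it devoices to [k] by assimilation. /ruigezeevaziogx/ → ruigezeevaziokx.
Rule 4 (intervocalic voicing): no segment meets the environment; /ruigezeevaziokx/ is unchanged.
Rule 5 (final cluster simplification): /x/ is the second consonant of a word-final cluster /kx/, so it deletes. /ruigezeevaziokx/ → ruigezeevaziok.

ruigezeevaziok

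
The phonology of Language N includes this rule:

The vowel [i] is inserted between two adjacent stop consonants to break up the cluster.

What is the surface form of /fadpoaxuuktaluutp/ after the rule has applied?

/d/ and /p/ form a stop–stop cluster, so [i] is inserted between them.
/k/ and /t/ form a stop–stop cluster, so [i] is inserted between them.
/t/ and /p/ form a stop–stop cluster, so [i] is inserted between them.
Surface form: [fadipoaxuukitaluutip].

fadipoaxuukitaluutip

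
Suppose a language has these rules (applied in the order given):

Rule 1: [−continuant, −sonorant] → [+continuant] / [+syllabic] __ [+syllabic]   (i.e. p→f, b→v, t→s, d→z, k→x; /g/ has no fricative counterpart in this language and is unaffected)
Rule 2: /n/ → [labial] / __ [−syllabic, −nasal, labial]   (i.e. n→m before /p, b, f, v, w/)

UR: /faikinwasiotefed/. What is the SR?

faiximwasiosefed

Rule 1 (intervocalic spirantization): /k/ is a stop between vowels /i/ and /i/, so it spirantizes to the fricative [x]. /t/ is a stop between vowels /o/ and /e/, so it spirantizes to the fricative [s]. /faikinwasiotefed/ → faixinwasiosefed.
Rule 2 (nasal place assimilation): /n/ precedes the labial consonant /w/, so it assimilates in place to [m]. /faixinwasiosefed/ → faiximwasiosefed.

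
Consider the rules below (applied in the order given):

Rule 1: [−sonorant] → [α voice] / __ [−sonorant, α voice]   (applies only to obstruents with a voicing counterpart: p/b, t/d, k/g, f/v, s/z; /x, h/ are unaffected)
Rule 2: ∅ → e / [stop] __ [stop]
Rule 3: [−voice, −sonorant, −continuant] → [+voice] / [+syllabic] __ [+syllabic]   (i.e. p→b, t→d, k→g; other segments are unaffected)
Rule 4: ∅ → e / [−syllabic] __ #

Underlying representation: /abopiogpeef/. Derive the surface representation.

abobiogebeefe

Rule 1 (regressive voicing assimilation): /g/ precedes the voiceless obstruent /p/, so it devoices to [k] by assimilation. /abopiogpeef/ → abopiokpeef.
Rule 2 (stop-cluster e-epenthesis): /k/ and /p/ form a stop–stop cluster, so [e] is inserted between them. /abopiokpeef/ → abopiokepeef.
Rule 3 (intervocalic voicing): /p/ is a voiceless stop between vowels /o/ and /i/, so it voices to [b]. /k/ is a voiceless stop between vowels /o/ and /e/, so it voices to [g]. /p/ is a voiceless stop between vowels /e/ and /e/, so it voices to [b]. /abopiokepeef/ → abobiogebeef.
Rule 4 (final e-epenthesis): the form ends in the consonant /f/, so [e] is inserted word-finally. /abobiogebeef/ → abobiogebeefe.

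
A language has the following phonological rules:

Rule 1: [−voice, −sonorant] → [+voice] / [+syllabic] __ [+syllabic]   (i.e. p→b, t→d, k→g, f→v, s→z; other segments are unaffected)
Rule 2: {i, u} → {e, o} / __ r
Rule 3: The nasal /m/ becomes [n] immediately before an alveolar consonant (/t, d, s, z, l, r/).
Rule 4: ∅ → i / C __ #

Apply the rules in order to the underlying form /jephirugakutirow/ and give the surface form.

Rule 1 (intervocalic voicing): /k/ is a voiceless obstruent between vowels /a/ and /u/, so it voices to [g]. /t/ is a voiceless obstruent between vowels /u/ and /i/, so it voices to [d]. /jephirugakutirow/ → jephirugagudirow.
Rule 2 (pre-rhotic lowering): /i/ is a high vowel immediately before /r/, so it lowers to [e]. /i/ is a high vowel immediately before /r/, so it lowers to [e]. /jephirugagudirow/ → jepherugaguderow.
Rule 3 (nasal place assimilation): no segment meets the environment; /jepherugaguderow/ is unchanged.
Rule 4 (final i-epenthesis): the form ends in the consonant /w/, so [i] is inserted word-finally. /jepherugaguderow/ → jepherugaguderowi.

jepherugaguderowi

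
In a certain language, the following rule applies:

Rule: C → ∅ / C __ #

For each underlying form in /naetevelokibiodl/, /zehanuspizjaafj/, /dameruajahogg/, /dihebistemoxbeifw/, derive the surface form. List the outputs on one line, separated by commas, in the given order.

naetevelokibiod, zehanuspizjaaf, dameruajahog, dihebistemoxbeif

/naetevelokibiodl/: /l/ is the second consonant of a word-final cluster /dl/, so it deletes. → [naetevelokibiod].
/zehanuspizjaafj/: /j/ is the second consonant of a word-final cluster /fj/, so it deletes. → [zehanuspizjaaf].
/dameruajahogg/: /g/ is the second consonant of a word-final cluster /gg/, so it deletes. → [dameruajahog].
/dihebistemoxbeifw/: /w/ is the second consonant of a word-final cluster /fw/, so it deletes. → [dihebistemoxbeif].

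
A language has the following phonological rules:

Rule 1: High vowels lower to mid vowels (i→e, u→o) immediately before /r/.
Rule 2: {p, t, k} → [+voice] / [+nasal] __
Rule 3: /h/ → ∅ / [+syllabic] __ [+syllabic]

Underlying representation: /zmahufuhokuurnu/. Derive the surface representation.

Rule 1 (pre-rhotic lowering): /u/ is a high vowel immediately before /r/, so it lowers to [o]. /zmahufuhokuurnu/ → zmahufuhokuornu.
Rule 2 (post-nasal voicing): no segment meets the environment; /zmahufuhokuornu/ is unchanged.
Rule 3 (intervocalic h-deletion): /h/ occurs between vowels /a/ and /u/, so it deletes. /h/ occurs between vowels /u/ and /o/, so it deletes. /zmahufuhokuornu/ → zmaufuokuornu.

zmaufuokuornu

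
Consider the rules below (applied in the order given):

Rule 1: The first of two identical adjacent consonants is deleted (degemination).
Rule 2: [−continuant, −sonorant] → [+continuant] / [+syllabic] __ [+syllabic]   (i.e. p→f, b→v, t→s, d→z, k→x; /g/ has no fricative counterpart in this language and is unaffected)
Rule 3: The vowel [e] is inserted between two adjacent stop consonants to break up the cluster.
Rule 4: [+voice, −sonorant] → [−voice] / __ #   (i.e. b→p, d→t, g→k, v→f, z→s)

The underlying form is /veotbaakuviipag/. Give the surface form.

veotebaaxuviifak

Rule 1 (degemination): no segment meets the environment; /veotbaakuviipag/ is unchanged.
Rule 2 (intervocalic spirantization): /k/ is a stop between vowels /a/ and /u/, so it spirantizes to the fricative [x]. /p/ is a stop between vowels /i/ and /a/, so it spirantizes to the fricative [f]. /veotbaakuviipag/ → veotbaaxuviifag.
Rule 3 (stop-cluster e-epenthesis): /t/ and /b/ form a stop–stop cluster, so [e] is inserted between them. /veotbaaxuviifag/ → veotebaaxuviifag.
Rule 4 (final devoicing): /g/ is a voiced obstruent in word-final position, so it devoices to [k]. /veotebaaxuviifag/ → veotebaaxuviifak.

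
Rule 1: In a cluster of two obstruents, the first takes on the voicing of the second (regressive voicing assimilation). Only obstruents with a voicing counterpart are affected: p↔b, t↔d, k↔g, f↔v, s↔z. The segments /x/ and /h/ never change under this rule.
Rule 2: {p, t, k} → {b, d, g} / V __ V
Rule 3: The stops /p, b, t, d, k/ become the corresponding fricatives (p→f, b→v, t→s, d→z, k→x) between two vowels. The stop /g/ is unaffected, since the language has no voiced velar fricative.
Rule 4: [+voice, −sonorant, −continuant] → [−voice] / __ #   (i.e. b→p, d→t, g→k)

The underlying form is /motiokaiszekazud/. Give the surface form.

moziogaizzegazut

Rule 1 (regressive voicing assimilation): /s/ precedes the voiced obstruent /z/, so it voices to [z] by assimilation. /motiokaiszekazud/ → motiokaizzekazud.
Rule 2 (intervocalic voicing): /t/ is a voiceless stop between vowels /o/ and /i/, so it voices to [d]. /k/ is a voiceless stop between vowels /o/ and /a/, so it voices to [g]. /k/ is a voiceless stop between vowels /e/ and /a/, so it voices to [g]. /motiokaizzekazud/ → modiogaizzegazud.
Rule 3 (intervocalic spirantization): /d/ is a stop between vowels /o/ and /i/, so it spirantizes to the fricative [z]. /modiogaizzegazud/ → moziogaizzegazud.
Rule 4 (final devoicing): /d/ is a voiced stop in word-final position, so it devoices to [t]. /moziogaizzegazud/ → moziogaizzegazut.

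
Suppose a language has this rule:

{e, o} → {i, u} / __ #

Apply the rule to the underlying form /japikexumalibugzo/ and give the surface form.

japikexumalibugzu

Scanning /japikexumalibugzo/: /e/ at position 6 is not in the conditioning environment; /o/ is a mid vowel in word-final position, so it raises to [u].
Result: [japikexumalibugzu].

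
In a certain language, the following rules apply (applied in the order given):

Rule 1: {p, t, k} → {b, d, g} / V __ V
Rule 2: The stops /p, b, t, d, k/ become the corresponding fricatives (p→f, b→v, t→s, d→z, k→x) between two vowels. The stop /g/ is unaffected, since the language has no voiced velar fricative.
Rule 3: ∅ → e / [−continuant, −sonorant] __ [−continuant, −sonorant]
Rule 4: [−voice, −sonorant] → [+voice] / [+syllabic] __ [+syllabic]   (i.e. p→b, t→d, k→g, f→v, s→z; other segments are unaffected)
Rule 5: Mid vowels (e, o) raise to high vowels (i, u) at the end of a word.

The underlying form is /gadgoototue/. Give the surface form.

gadegoozozui

Rule 1 (intervocalic voicing): /t/ is a voiceless stop between vowels /o/ and /o/, so it voices to [d]. /t/ is a voiceless stop between vowels /o/ and /u/, so it voices to [d]. /gadgoototue/ → gadgoododue.
Rule 2 (intervocalic spirantization): /d/ is a stop between vowels /o/ and /o/, so it spirantizes to the fricative [z]. /d/ is a stop between vowels /o/ and /u/, so it spirantizes to the fricative [z]. /gadgoododue/ → gadgoozozue.
Rule 3 (stop-cluster e-epenthesis): /d/ and /g/ form a stop–stop cluster, so [e] is inserted between them. /gadgoozozue/ → gadegoozozue.
Rule 4 (intervocalic voicing): no segment meets the environment; /gadegoozozue/ is unchanged.
Rule 5 (final vowel raising): /e/ is a mid vowel in word-final position, so it raises to [i]. /gadegoozozue/ → gadegoozozui.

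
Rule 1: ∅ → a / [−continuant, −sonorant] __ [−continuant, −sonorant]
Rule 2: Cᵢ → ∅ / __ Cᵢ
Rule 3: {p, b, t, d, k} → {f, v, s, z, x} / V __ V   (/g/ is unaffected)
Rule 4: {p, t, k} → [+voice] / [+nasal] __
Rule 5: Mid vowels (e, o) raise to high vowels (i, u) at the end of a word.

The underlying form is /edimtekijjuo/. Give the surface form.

Rule 1 (stop-cluster a-epenthesis): no segment meets the environment; /edimtekijjuo/ is unchanged.
Rule 2 (degemination): /jj/ is a geminate; the first /j/ deletes. /edimtekijjuo/ → edimtekijuo.
Rule 3 (intervocalic spirantization): /d/ is a stop between vowels /e/ and /i/, so it spirantizes to the fricative [z]. /k/ is a stop between vowels /e/ and /i/, so it spirantizes to the fricative [x]. /edimtekijuo/ → ezimtexijuo.
Rule 4 (post-nasal voicing): /t/ is a voiceless stop immediately after the nasal /m/, so it voices to [d]. /ezimtexijuo/ → ezimdexijuo.
Rule 5 (final vowel raising): /o/ is a mid vowel in word-final position, so it raises to [u]. /ezimdexijuo/ → ezimdexijuu.

ezimdexijuu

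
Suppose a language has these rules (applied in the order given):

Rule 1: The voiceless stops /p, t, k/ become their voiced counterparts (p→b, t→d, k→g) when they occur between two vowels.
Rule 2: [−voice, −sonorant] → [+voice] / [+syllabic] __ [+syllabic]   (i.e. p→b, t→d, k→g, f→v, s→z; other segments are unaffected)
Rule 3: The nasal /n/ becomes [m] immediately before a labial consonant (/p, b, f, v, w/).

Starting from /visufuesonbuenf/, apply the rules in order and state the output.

Rule 1 (intervocalic voicing): no segment meets the environment; /visufuesonbuenf/ is unchanged.
Rule 2 (intervocalic voicing): /s/ is a voiceless obstruent between vowels /i/ and /u/, so it voices to [z]. /f/ is a voiceless obstruent between vowels /u/ and /u/, so it voices to [v]. /s/ is a voiceless obstruent between vowels /e/ and /o/, so it voices to [z]. /visufuesonbuenf/ → vizuvuezonbuenf.
Rule 3 (nasal place assimilation): /n/ precedes the labial consonant /b/, so it assimilates in place to [m]. /n/ precedes the labial consonant /f/, so it assimilates in place to [m]. /vizuvuezonbuenf/ → vizuvuezombuemf.

vizuvuezombuemf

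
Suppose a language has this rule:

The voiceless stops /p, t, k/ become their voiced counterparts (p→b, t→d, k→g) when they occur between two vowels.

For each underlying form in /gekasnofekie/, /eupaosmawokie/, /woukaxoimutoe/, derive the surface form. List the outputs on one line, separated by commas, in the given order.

gegasnofegie, eubaosmawogie, wougaxoimudoe

/gekasnofekie/: /k/ is a voiceless stop between vowels /e/ and /a/, so it voices to [g]. /k/ is a voiceless stop between vowels /e/ and /i/, so it voices to [g]. → [gegasnofegie].
/eupaosmawokie/: /p/ is a voiceless stop between vowels /u/ and /a/, so it voices to [b]. /k/ is a voiceless stop between vowels /o/ and /i/, so it voices to [g]. → [eubaosmawogie].
/woukaxoimutoe/: /k/ is a voiceless stop between vowels /u/ and /a/, so it voices to [g]. /t/ is a voiceless stop between vowels /u/ and /o/, so it voices to [d]. → [wougaxoimudoe].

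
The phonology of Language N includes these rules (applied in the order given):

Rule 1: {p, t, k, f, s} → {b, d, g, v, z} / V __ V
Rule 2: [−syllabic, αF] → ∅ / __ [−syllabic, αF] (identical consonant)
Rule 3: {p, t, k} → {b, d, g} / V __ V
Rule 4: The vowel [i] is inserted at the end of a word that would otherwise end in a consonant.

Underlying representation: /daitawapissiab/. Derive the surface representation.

daidawabisiabi

Rule 1 (intervocalic voicing): /t/ is a voiceless obstruent between vowels /i/ and /a/, so it voices to [d]. /p/ is a voiceless obstruent between vowels /a/ and /i/, so it voices to [b]. /daitawapissiab/ → daidawabissiab.
Rule 2 (degemination): /ss/ is a geminate; the first /s/ deletes. /daidawabissiab/ → daidawabisiab.
Rule 3 (intervocalic voicing): no segment meets the environment; /daidawabisiab/ is unchanged.
Rule 4 (final i-epenthesis): the form ends in the consonant /b/, so [i] is inserted word-finally. /daidawabisiab/ → daidawabisiabi.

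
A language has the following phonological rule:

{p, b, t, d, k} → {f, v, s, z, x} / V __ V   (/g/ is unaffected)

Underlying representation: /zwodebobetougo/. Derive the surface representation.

zwozevovesougo

/d/ is a stop between vowels /o/ and /e/, so it spirantizes to the fricative [z].
/b/ is a stop between vowels /e/ and /o/, so it spirantizes to the fricative [v].
/b/ is a stop between vowels /o/ and /e/, so it spirantizes to the fricative [v].
/t/ is a stop between vowels /e/ and /o/, so it spirantizes to the fricative [s].
Surface form: [zwozevovesougo].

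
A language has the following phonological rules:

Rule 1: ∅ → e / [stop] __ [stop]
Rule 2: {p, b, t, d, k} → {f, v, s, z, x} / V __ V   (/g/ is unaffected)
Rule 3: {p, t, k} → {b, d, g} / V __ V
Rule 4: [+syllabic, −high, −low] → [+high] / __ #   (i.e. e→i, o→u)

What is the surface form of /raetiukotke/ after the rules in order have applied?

raesiuxosexi

Rule 1 (stop-cluster e-epenthesis): /t/ and /k/ form a stop–stop cluster, so [e] is inserted between them. /raetiukotke/ → raetiukoteke.
Rule 2 (intervocalic spirantization): /t/ is a stop between vowels /e/ and /i/, so it spirantizes to the fricative [s]. /k/ is a stop between vowels /u/ and /o/, so it spirantizes to the fricative [x]. /t/ is a stop between vowels /o/ and /e/, so it spirantizes to the fricative [s]. /k/ is a stop between vowels /e/ and /e/, so it spirantizes to the fricative [x]. /raetiukoteke/ → raesiuxosexe.
Rule 3 (intervocalic voicing): no segment meets the environment; /raesiuxosexe/ is unchanged.
Rule 4 (final vowel raising): /e/ is a mid vowel in word-final position, so it raises to [i]. /raesiuxosexe/ → raesiuxosexi.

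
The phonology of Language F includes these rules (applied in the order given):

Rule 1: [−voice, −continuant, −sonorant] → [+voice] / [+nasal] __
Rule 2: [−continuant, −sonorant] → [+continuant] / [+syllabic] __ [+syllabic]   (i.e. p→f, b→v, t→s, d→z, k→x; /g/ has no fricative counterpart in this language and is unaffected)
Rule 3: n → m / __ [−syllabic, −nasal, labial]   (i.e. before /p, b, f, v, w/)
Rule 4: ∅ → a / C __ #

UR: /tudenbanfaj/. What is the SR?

tuzembamfaja

Rule 1 (post-nasal voicing): no segment meets the environment; /tudenbanfaj/ is unchanged.
Rule 2 (intervocalic spirantization): /d/ is a stop between vowels /u/ and /e/, so it spirantizes to the fricative [z]. /tudenbanfaj/ → tuzenbanfaj.
Rule 3 (nasal place assimilation): /n/ precedes the labial consonant /b/, so it assimilates in place to [m]. /n/ precedes the labial consonant /f/, so it assimilates in place to [m]. /tuzenbanfaj/ → tuzembamfaj.
Rule 4 (final a-epenthesis): the form ends in the consonant /j/, so [a] is inserted word-finally. /tuzembamfaj/ → tuzembamfaja.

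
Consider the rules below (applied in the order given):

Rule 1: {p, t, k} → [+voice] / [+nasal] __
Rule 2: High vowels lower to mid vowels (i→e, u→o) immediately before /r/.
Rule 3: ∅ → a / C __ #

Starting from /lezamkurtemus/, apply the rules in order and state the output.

lezamgortemusa

Rule 1 (post-nasal voicing): /k/ is a voiceless stop immediately after the nasal /m/, so it voices to [g]. /lezamkurtemus/ → lezamgurtemus.
Rule 2 (pre-rhotic lowering): /u/ is a high vowel immediately before /r/, so it lowers to [o]. /lezamgurtemus/ → lezamgortemus.
Rule 3 (final a-epenthesis): the form ends in the consonant /s/, so [a] is inserted word-finally. /lezamgortemus/ → lezamgortemusa.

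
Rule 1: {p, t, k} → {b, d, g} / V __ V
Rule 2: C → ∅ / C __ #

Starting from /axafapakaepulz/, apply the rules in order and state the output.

Rule 1 (intervocalic voicing): /p/ is a voiceless stop between vowels /a/ and /a/, so it voices to [b]. /k/ is a voiceless stop between vowels /a/ and /a/, so it voices to [g]. /p/ is a voiceless stop between vowels /e/ and /u/, so it voices to [b]. /axafapakaepulz/ → axafabagaebulz.
Rule 2 (final cluster simplification): /z/ is the second consonant of a word-final cluster /lz/, so it deletes. /axafabagaebulz/ → axafabagaebul.

axafabagaebul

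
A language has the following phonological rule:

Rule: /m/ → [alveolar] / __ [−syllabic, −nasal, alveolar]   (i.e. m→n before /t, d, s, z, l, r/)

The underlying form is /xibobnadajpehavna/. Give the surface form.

No segment of /xibobnadajpehavna/ meets the structural description of the rule, so the form surfaces unchanged.

xibobnadajpehavna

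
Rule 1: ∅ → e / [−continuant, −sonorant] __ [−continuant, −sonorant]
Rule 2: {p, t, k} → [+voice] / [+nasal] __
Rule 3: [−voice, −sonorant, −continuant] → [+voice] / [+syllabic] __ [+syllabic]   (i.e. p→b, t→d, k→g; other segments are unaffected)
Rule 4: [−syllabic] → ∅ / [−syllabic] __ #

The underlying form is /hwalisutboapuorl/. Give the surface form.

hwalisudeboabuor

Rule 1 (stop-cluster e-epenthesis): /t/ and /b/ form a stop–stop cluster, so [e] is inserted between them. /hwalisutboapuorl/ → hwalisuteboapuorl.
Rule 2 (post-nasal voicing): no segment meets the environment; /hwalisuteboapuorl/ is unchanged.
Rule 3 (intervocalic voicing): /t/ is a voiceless stop between vowels /u/ and /e/, so it voices to [d]. /p/ is a voiceless stop between vowels /a/ and /u/, so it voices to [b]. /hwalisuteboapuorl/ → hwalisudeboabuorl.
Rule 4 (final cluster simplification): /l/ is the second consonant of a word-final cluster /rl/, so it deletes. /hwalisudeboabuorl/ → hwalisudeboabuor.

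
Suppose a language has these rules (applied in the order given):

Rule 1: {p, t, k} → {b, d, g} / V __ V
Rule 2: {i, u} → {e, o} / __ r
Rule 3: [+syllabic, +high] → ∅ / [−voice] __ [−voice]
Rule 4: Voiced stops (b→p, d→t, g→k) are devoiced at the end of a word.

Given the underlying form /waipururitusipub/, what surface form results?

waibororidusibup

Rule 1 (intervocalic voicing): /p/ is a voiceless stop between vowels /i/ and /u/, so it voices to [b]. /t/ is a voiceless stop between vowels /i/ and /u/, so it voices to [d]. /p/ is a voiceless stop between vowels /i/ and /u/, so it voices to [b]. /waipururitusipub/ → waibururidusibub.
Rule 2 (pre-rhotic lowering): /u/ is a high vowel immediately before /r/, so it lowers to [o]. /u/ is a high vowel immediately before /r/, so it lowers to [o]. /waibururidusibub/ → waibororidusibub.
Rule 3 (high vowel syncope): no segment meets the environment; /waibororidusibub/ is unchanged.
Rule 4 (final devoicing): /b/ is a voiced stop in word-final position, so it devoices to [p]. /waibororidusibub/ → waibororidusibup.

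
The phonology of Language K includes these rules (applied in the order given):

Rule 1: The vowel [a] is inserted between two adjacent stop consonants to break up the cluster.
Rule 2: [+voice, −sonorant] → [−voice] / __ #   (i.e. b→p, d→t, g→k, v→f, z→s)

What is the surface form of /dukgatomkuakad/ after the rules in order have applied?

Rule 1 (stop-cluster a-epenthesis): /k/ and /g/ form a stop–stop cluster, so [a] is inserted between them. /dukgatomkuakad/ → dukagatomkuakad.
Rule 2 (final devoicing): /d/ is a voiced obstruent in word-final position, so it devoices to [t]. /dukagatomkuakad/ → dukagatomkuakat.

dukagatomkuakat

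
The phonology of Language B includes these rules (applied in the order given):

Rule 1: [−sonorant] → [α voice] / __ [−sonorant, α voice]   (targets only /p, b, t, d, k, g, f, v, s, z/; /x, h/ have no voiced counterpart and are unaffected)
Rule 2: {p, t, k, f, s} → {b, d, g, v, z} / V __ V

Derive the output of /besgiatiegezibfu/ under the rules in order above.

Rule 1 (regressive voicing assimilation): /s/ precedes the voiced obstruent /g/, so it voices to [z] by assimilation. /b/ precedes the voiceless obstruent /f/, so it devoices to [p] by assimilation. /besgiatiegezibfu/ → bezgiatiegezipfu.
Rule 2 (intervocalic voicing): /t/ is a voiceless obstruent between vowels /a/ and /i/, so it voices to [d]. /bezgiatiegezipfu/ → bezgiadiegezipfu.

bezgiadiegezipfu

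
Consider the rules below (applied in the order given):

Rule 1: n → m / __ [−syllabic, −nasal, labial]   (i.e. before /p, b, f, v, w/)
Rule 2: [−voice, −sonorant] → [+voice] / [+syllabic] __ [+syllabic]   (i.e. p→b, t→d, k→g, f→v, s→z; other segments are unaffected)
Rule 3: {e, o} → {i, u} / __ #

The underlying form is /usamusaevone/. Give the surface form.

uzamuzaevoni

Rule 1 (nasal place assimilation): no segment meets the environment; /usamusaevone/ is unchanged.
Rule 2 (intervocalic voicing): /s/ is a voiceless obstruent between vowels /u/ and /a/, so it voices to [z]. /s/ is a voiceless obstruent between vowels /u/ and /a/, so it voices to [z]. /usamusaevone/ → uzamuzaevone.
Rule 3 (final vowel raising): /e/ is a mid vowel in word-final position, so it raises to [i]. /uzamuzaevone/ → uzamuzaevoni.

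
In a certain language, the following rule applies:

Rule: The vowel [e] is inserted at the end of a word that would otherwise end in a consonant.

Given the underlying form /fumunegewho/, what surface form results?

No segment of /fumunegewho/ meets the structural description of the rule, so the form surfaces unchanged.

fumunegewho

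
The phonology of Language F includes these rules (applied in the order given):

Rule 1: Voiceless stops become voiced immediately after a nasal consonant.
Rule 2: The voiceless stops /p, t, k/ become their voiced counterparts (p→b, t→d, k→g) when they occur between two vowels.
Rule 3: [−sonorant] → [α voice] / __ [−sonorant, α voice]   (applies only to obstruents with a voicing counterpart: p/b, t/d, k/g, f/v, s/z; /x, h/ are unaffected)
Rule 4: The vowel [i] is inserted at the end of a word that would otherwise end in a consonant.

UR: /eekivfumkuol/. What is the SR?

eegiffumguoli

Rule 1 (post-nasal voicing): /k/ is a voiceless stop immediately after the nasal /m/, so it voices to [g]. /eekivfumkuol/ → eekivfumguol.
Rule 2 (intervocalic voicing): /k/ is a voiceless stop between vowels /e/ and /i/, so it voices to [g]. /eekivfumguol/ → eegivfumguol.
Rule 3 (regressive voicing assimilation): /v/ precedes the voiceless obstruent /f/, so it devoices to [f] by assimilation. /eegivfumguol/ → eegiffumguol.
Rule 4 (final i-epenthesis): the form ends in the consonant /l/, so [i] is inserted word-finally. /eegiffumguol/ → eegiffumguoli.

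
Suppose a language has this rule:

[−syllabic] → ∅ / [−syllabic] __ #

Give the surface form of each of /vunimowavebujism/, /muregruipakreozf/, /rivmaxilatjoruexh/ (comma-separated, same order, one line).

vunimowavebujis, muregruipakreoz, rivmaxilatjoruex

/vunimowavebujism/: /m/ is the second consonant of a word-final cluster /sm/, so it deletes. → [vunimowavebujis].
/muregruipakreozf/: /f/ is the second consonant of a word-final cluster /zf/, so it deletes. → [muregruipakreoz].
/rivmaxilatjoruexh/: /h/ is the second consonant of a word-final cluster /xh/, so it deletes. → [rivmaxilatjoruex].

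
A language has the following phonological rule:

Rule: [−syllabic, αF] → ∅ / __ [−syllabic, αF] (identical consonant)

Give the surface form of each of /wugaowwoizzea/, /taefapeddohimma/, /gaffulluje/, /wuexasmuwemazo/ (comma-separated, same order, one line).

wugaowoizea, taefapedohima, gafuluje, wuexasmuwemazo

/wugaowwoizzea/: /ww/ is a geminate; the first /w/ deletes. /zz/ is a geminate; the first /z/ deletes. → [wugaowoizea].
/taefapeddohimma/: /dd/ is a geminate; the first /d/ deletes. /mm/ is a geminate; the first /m/ deletes. → [taefapedohima].
/gaffulluje/: /ff/ is a geminate; the first /f/ deletes. /ll/ is a geminate; the first /l/ deletes. → [gafuluje].
/wuexasmuwemazo/: the rule's environment is not met; surfaces unchanged as [wuexasmuwemazo].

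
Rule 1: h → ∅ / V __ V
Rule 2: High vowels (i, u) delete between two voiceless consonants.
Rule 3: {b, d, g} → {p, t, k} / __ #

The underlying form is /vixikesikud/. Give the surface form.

Rule 1 (intervocalic h-deletion): no segment meets the environment; /vixikesikud/ is unchanged.
Rule 2 (high vowel syncope): /i/ is a high vowel flanked by voiceless consonants /x/ and /k/, so it deletes. /i/ is a high vowel flanked by voiceless consonants /s/ and /k/, so it deletes. /vixikesikud/ → vixkeskud.
Rule 3 (final devoicing): /d/ is a voiced stop in word-final position, so it devoices to [t]. /vixkeskud/ → vixkeskut.

vixkeskut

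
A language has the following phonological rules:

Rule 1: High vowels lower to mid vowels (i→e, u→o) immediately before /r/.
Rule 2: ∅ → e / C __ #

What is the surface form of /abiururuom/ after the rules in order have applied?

abiororuome

Rule 1 (pre-rhotic lowering): /u/ is a high vowel immediately before /r/, so it lowers to [o]. /u/ is a high vowel immediately before /r/, so it lowers to [o]. /abiururuom/ → abiororuom.
Rule 2 (final e-epenthesis): the form ends in the consonant /m/, so [e] is inserted word-finally. /abiororuom/ → abiororuome.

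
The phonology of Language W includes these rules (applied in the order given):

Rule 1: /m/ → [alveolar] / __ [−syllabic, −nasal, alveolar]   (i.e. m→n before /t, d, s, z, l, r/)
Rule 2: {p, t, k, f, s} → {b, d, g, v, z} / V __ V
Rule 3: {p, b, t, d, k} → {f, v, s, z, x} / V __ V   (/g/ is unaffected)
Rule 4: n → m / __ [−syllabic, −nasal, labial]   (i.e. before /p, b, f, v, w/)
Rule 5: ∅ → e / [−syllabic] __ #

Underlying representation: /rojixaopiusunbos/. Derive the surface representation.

rojixaoviuzumbose

Rule 1 (nasal place assimilation): no segment meets the environment; /rojixaopiusunbos/ is unchanged.
Rule 2 (intervocalic voicing): /p/ is a voiceless obstruent between vowels /o/ and /i/, so it voices to [b]. /s/ is a voiceless obstruent between vowels /u/ and /u/, so it voices to [z]. /rojixaopiusunbos/ → rojixaobiuzunbos.
Rule 3 (intervocalic spirantization): /b/ is a stop between vowels /o/ and /i/, so it spirantizes to the fricative [v]. /rojixaobiuzunbos/ → rojixaoviuzunbos.
Rule 4 (nasal place assimilation): /n/ precedes the labial consonant /b/, so it assimilates in place to [m]. /rojixaoviuzunbos/ → rojixaoviuzumbos.
Rule 5 (final e-epenthesis): the form ends in the consonant /s/, so [e] is inserted word-finally. /rojixaoviuzumbos/ → rojixaoviuzumbose.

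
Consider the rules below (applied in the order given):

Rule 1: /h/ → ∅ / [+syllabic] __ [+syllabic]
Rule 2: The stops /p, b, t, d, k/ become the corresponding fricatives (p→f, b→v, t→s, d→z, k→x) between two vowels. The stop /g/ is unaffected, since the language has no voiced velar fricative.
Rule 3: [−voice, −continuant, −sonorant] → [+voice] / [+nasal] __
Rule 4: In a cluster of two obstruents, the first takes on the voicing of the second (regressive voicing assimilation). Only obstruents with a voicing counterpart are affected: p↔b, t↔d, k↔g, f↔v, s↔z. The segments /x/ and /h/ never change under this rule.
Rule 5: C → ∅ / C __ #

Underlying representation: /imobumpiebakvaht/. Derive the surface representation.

imovumbievagvah

Rule 1 (intervocalic h-deletion): no segment meets the environment; /imobumpiebakvaht/ is unchanged.
Rule 2 (intervocalic spirantization): /b/ is a stop between vowels /o/ and /u/, so it spirantizes to the fricative [v]. /b/ is a stop between vowels /e/ and /a/, so it spirantizes to the fricative [v]. /imobumpiebakvaht/ → imovumpievakvaht.
Rule 3 (post-nasal voicing): /p/ is a voiceless stop immediately after the nasal /m/, so it voices to [b]. /imovumpievakvaht/ → imovumbievakvaht.
Rule 4 (regressive voicing assimilation): /k/ precedes the voiced obstruent /v/, so it voices to [g] by assimilation. /imovumbievakvaht/ → imovumbievagvaht.
Rule 5 (final cluster simplification): /t/ is the second consonant of a word-final cluster /ht/, so it deletes. /imovumbievagvaht/ → imovumbievagvah.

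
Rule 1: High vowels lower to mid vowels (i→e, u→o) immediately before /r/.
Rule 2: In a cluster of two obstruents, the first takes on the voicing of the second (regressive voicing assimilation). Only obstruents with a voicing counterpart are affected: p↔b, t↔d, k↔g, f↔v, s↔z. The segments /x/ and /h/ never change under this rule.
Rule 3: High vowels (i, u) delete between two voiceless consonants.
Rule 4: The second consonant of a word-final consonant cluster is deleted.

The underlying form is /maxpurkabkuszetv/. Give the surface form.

Rule 1 (pre-rhotic lowering): /u/ is a high vowel immediately before /r/, so it lowers to [o]. /maxpurkabkuszetv/ → maxporkabkuszetv.
Rule 2 (regressive voicing assimilation): /b/ precedes the voiceless obstruent /k/, so it devoices to [p] by assimilation. /s/ precedes the voiced obstruent /z/, so it voices to [z] by assimilation. /t/ precedes the voiced obstruent /v/, so it voices to [d] by assimilation. /maxporkabkuszetv/ → maxporkapkuzzedv.
Rule 3 (high vowel syncope): no segment meets the environment; /maxporkapkuzzedv/ is unchanged.
Rule 4 (final cluster simplification): /v/ is the second consonant of a word-final cluster /dv/, so it deletes. /maxporkapkuzzedv/ → maxporkapkuzzed.

maxporkapkuzzed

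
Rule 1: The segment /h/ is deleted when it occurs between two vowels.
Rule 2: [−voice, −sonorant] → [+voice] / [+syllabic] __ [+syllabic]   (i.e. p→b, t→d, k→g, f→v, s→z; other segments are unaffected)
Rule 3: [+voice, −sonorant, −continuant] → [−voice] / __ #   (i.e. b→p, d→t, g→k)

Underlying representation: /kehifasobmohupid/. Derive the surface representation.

keivazobmoubit

Rule 1 (intervocalic h-deletion): /h/ occurs between vowels /e/ and /i/, so it deletes. /h/ occurs between vowels /o/ and /u/, so it deletes. /kehifasobmohupid/ → keifasobmoupid.
Rule 2 (intervocalic voicing): /f/ is a voiceless obstruent between vowels /i/ and /a/, so it voices to [v]. /s/ is a voiceless obstruent between vowels /a/ and /o/, so it voices to [z]. /p/ is a voiceless obstruent between vowels /u/ and /i/, so it voices to [b]. /keifasobmoupid/ → keivazobmoubid.
Rule 3 (final devoicing): /d/ is a voiced stop in word-final position, so it devoices to [t]. /keivazobmoubid/ → keivazobmoubit.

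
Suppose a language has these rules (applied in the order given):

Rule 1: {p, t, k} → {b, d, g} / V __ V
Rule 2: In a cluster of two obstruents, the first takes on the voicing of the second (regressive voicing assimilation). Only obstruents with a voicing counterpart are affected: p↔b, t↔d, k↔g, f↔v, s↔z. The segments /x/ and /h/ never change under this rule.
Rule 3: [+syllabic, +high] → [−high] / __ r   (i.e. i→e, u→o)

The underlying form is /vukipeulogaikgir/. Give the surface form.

vugibeulogaigger

Rule 1 (intervocalic voicing): /k/ is a voiceless stop between vowels /u/ and /i/, so it voices to [g]. /p/ is a voiceless stop between vowels /i/ and /e/, so it voices to [b]. /vukipeulogaikgir/ → vugibeulogaikgir.
Rule 2 (regressive voicing assimilation): /k/ precedes the voiced obstruent /g/, so it voices to [g] by assimilation. /vugibeulogaikgir/ → vugibeulogaiggir.
Rule 3 (pre-rhotic lowering): /i/ is a high vowel immediately before /r/, so it lowers to [e]. /vugibeulogaiggir/ → vugibeulogaigger.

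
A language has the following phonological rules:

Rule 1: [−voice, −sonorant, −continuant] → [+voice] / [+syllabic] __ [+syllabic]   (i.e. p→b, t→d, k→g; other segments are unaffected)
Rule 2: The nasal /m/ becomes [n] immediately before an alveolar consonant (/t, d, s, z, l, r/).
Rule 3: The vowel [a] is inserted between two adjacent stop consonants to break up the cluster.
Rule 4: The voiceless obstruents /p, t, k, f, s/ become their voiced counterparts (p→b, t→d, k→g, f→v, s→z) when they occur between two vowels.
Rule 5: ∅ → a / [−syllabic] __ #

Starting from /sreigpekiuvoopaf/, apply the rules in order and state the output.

sreigabegiuvoobafa

Rule 1 (intervocalic voicing): /k/ is a voiceless stop between vowels /e/ and /i/, so it voices to [g]. /p/ is a voiceless stop between vowels /o/ and /a/, so it voices to [b]. /sreigpekiuvoopaf/ → sreigpegiuvoobaf.
Rule 2 (nasal place assimilation): no segment meets the environment; /sreigpegiuvoobaf/ is unchanged.
Rule 3 (stop-cluster a-epenthesis): /g/ and /p/ form a stop–stop cluster, so [a] is inserted between them. /sreigpegiuvoobaf/ → sreigapegiuvoobaf.
Rule 4 (intervocalic voicing): /p/ is a voiceless obstruent between vowels /a/ and /e/, so it voices to [b]. /sreigapegiuvoobaf/ → sreigabegiuvoobaf.
Rule 5 (final a-epenthesis): the form ends in the consonant /f/, so [a] is inserted word-finally. /sreigabegiuvoobaf/ → sreigabegiuvoobafa.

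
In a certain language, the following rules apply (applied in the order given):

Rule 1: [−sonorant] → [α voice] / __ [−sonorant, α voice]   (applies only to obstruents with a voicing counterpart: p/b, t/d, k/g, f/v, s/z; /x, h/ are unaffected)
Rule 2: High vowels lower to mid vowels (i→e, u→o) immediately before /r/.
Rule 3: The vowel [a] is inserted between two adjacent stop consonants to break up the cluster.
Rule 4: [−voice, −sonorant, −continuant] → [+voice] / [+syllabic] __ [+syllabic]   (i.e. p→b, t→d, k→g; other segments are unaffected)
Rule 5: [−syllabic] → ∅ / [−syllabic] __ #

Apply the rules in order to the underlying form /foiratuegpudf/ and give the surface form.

foeraduegabut

Rule 1 (regressive voicing assimilation): /g/ precedes the voiceless obstruent /p/, so it devoices to [k] by assimilation. /d/ precedes the voiceless obstruent /f/, so it devoices to [t] by assimilation. /foiratuegpudf/ → foiratuekputf.
Rule 2 (pre-rhotic lowering): /i/ is a high vowel immediately before /r/, so it lowers to [e]. /foiratuekputf/ → foeratuekputf.
Rule 3 (stop-cluster a-epenthesis): /k/ and /p/ form a stop–stop cluster, so [a] is inserted between them. /foeratuekputf/ → foeratuekaputf.
Rule 4 (intervocalic voicing): /t/ is a voiceless stop between vowels /a/ and /u/, so it voices to [d]. /k/ is a voiceless stop between vowels /e/ and /a/, so it voices to [g]. /p/ is a voiceless stop between vowels /a/ and /u/, so it voices to [b]. /foeratuekaputf/ → foeraduegabutf.
Rule 5 (final cluster simplification): /f/ is the second consonant of a word-final cluster /tf/, so it deletes. /foeraduegabutf/ → foeraduegabut.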